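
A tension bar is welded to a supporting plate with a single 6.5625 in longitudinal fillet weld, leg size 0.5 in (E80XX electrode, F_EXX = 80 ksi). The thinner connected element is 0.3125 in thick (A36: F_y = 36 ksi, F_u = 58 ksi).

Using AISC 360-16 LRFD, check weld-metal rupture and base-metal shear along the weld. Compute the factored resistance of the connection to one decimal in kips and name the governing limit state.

Weld metal: throat = 0.707×0.5 = 0.3535 in, L = 6.5625 in. φR_n = 0.75 × 0.6 × 80 × 0.3535 × 6.5625 = 83.5 kips.
Base metal shear (0.3125 in plate): yield φR_n = 1.0×0.6×36×0.3125×6.5625 = 44.3 kips; rupture φR_n = 0.75×0.6×58×0.3125×6.5625 = 53.5 kips; take 44.3 kips (yield).
Governing: min(83.5, 44.3) = 44.3 kips → base-metal shear.

44.3 kips (base-metal shear governs)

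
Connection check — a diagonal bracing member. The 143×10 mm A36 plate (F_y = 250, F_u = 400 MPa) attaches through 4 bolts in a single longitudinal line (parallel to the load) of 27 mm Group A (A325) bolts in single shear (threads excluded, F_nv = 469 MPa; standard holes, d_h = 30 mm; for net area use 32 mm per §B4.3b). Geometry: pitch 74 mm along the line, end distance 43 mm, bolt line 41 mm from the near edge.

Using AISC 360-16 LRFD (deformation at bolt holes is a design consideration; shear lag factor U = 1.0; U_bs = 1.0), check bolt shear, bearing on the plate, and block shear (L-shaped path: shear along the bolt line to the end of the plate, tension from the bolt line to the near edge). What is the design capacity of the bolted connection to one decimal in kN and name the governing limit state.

Bolt shear: A_b = π(27)²/4 = 572.56 mm². φR_n = 0.75 × 469 × 572.56 × 4 × 1 = 805.6 kN.
Bearing (10 mm plate, F_u = 400 MPa): end bolts L_c = 43 − 30/2 = 28, R_n = min(1.2×28×10×400, 2.4×27×10×400) = 134.4 kN/bolt; interior L_c = 74 − 30 = 44, R_n = 211.2 kN/bolt. φR_n = 0.75 × (1×134.4 + 3×211.2) = 576.0 kN.
Block shear: shear path 1×[43+3×74] = 1×265 mm, A_gv = 2650, A_nv = 1×(265 − 3.5×32)×10 = 1530 mm²; tension to near edge: (41 − 0.5×32)×10 = 250 mm². R_n = min(0.6×400×1530, 0.6×250×2650) + 1.0×400×250 = min(367.2, 397.5) + 100 = 467.2 kN. φR_n = 0.75 × 467.2 = 350.4 kN.
Governing: min(805.6, 576.0, 350.4) = 350.4 kN → block shear.

350.4 kN (block shear governs)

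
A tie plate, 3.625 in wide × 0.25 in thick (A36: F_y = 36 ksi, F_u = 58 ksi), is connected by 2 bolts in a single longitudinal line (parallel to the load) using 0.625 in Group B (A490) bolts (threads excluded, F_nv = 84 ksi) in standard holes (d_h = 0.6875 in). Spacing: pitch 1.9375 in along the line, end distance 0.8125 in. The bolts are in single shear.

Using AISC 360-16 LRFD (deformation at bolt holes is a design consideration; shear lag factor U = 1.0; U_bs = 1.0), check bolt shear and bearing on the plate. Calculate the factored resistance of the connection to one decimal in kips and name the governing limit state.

22.4 kips (bearing governs)

Bolt shear: A_b = π(0.625)²/4 = 0.3068 in². φR_n = 0.75 × 84 × 0.3068 × 2 × 1 = 38.7 kips.
Bearing (0.25 in plate, F_u = 58 ksi): end bolts L_c = 0.8125 − 0.6875/2 = 0.46875, R_n = min(1.2×0.46875×0.25×58, 2.4×0.625×0.25×58) = 8.1563 kips/bolt; interior L_c = 1.9375 − 0.6875 = 1.25, R_n = 21.75 kips/bolt. φR_n = 0.75 × (1×8.1563 + 1×21.75) = 22.4 kips.
Governing: min(38.7, 22.4) = 22.4 kips → bearing.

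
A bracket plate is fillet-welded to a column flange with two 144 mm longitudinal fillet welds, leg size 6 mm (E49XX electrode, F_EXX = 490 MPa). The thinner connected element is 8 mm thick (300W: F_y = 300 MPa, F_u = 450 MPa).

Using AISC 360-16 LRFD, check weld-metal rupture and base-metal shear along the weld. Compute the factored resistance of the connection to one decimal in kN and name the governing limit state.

Weld metal: throat = 0.707×6 = 4.242 mm, L = 2×144 = 288 mm. φR_n = 0.75 × 0.6 × 490 × 4.242 × 288 = 269.4 kN.
Base metal shear (8 mm plate): yield φR_n = 1.0×0.6×300×8×288 = 414.7 kN; rupture φR_n = 0.75×0.6×450×8×288 = 466.6 kN; take 414.7 kN (yield).
Governing: min(269.4, 414.7) = 269.4 kN → weld metal.

269.4 kN (weld metal governs)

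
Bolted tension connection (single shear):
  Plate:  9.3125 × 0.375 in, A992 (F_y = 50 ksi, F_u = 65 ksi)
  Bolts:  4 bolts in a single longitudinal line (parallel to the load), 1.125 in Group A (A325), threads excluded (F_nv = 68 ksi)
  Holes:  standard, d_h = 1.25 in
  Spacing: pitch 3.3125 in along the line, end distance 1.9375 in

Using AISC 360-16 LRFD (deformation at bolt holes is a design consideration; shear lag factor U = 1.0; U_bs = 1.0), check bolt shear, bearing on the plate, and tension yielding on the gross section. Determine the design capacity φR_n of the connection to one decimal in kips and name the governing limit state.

Bolt shear: A_b = π(1.125)²/4 = 0.99402 in². φR_n = 0.75 × 68 × 0.99402 × 4 × 1 = 202.8 kips.
Bearing (0.375 in plate, F_u = 65 ksi): end bolts L_c = 1.9375 − 1.25/2 = 1.3125, R_n = min(1.2×1.3125×0.375×65, 2.4×1.125×0.375×65) = 38.391 kips/bolt; interior L_c = 3.3125 − 1.25 = 2.0625, R_n = 60.328 kips/bolt. φR_n = 0.75 × (1×38.391 + 3×60.328) = 164.5 kips.
Tension yield (gross): A_g = 9.3125×0.375 = 3.4922 in². φR_n = 0.90 × 50 × 3.4922 = 157.1 kips.
Governing: min(202.8, 164.5, 157.1) = 157.1 kips → gross-section yield.

157.1 kips (gross-section yield governs)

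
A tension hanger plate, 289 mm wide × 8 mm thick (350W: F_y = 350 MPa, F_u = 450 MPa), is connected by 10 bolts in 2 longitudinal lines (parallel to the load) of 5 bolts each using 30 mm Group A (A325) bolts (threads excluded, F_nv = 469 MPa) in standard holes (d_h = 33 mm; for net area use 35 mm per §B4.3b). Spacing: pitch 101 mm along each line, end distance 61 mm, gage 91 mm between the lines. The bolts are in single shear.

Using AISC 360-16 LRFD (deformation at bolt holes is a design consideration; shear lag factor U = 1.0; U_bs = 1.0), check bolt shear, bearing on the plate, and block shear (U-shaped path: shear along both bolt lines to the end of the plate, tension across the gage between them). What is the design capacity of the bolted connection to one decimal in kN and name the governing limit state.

1147.5 kN (block shear governs)

Bolt shear: A_b = π(30)²/4 = 706.86 mm². φR_n = 0.75 × 469 × 706.86 × 10 × 1 = 2486.4 kN.
Bearing (8 mm plate, F_u = 450 MPa): end bolts L_c = 61 − 33/2 = 44.5, R_n = min(1.2×44.5×8×450, 2.4×30×8×450) = 192.24 kN/bolt; interior L_c = 101 − 33 = 68, R_n = 259.2 kN/bolt. φR_n = 0.75 × (2×192.24 + 8×259.2) = 1843.6 kN.
Block shear: shear path 2×[61+4×101] = 2×465 mm, A_gv = 7440, A_nv = 2×(465 − 4.5×35)×8 = 4920 mm²; tension across gage: (91 − 1×35)×8 = 448 mm². R_n = min(0.6×450×4920, 0.6×350×7440) + 1.0×450×448 = min(1328.4, 1562.4) + 201.6 = 1530 kN. φR_n = 0.75 × 1530 = 1147.5 kN.
Governing: min(2486.4, 1843.6, 1147.5) = 1147.5 kN → block shear.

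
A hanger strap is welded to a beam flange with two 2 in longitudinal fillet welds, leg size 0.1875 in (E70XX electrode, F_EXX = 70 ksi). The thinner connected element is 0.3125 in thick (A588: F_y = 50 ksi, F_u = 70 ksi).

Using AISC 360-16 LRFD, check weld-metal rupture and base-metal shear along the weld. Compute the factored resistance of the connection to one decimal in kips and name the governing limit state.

Weld metal: throat = 0.707×0.1875 = 0.13256 in, L = 2×2 = 4 in. φR_n = 0.75 × 0.6 × 70 × 0.13256 × 4 = 16.7 kips.
Base metal shear (0.3125 in plate): yield φR_n = 1.0×0.6×50×0.3125×4 = 37.5 kips; rupture φR_n = 0.75×0.6×70×0.3125×4 = 39.4 kips; take 37.5 kips (yield).
Governing: min(16.7, 37.5) = 16.7 kips → weld metal.

16.7 kips (weld metal governs)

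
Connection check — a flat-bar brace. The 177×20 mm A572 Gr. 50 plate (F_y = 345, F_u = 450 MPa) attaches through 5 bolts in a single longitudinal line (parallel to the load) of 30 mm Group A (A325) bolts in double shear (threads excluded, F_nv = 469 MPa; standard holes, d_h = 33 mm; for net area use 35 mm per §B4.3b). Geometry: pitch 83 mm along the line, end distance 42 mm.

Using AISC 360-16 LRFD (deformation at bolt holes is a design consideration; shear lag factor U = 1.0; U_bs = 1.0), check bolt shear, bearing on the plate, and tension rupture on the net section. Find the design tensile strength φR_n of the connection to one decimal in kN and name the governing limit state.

Bolt shear: A_b = π(30)²/4 = 706.86 mm². φR_n = 0.75 × 469 × 706.86 × 5 × 2 = 2486.4 kN.
Bearing (20 mm plate, F_u = 450 MPa): end bolts L_c = 42 − 33/2 = 25.5, R_n = min(1.2×25.5×20×450, 2.4×30×20×450) = 275.4 kN/bolt; interior L_c = 83 − 33 = 50, R_n = 540 kN/bolt. φR_n = 0.75 × (1×275.4 + 4×540) = 1826.6 kN.
Tension rupture (net): A_n = (177 − 1×35)×20 = 2840 mm² (U = 1.0, A_e = A_n). φR_n = 0.75 × 450 × 2840 = 958.5 kN.
Governing: min(2486.4, 1826.6, 958.5) = 958.5 kN → net-section rupture.

958.5 kN (net-section rupture governs)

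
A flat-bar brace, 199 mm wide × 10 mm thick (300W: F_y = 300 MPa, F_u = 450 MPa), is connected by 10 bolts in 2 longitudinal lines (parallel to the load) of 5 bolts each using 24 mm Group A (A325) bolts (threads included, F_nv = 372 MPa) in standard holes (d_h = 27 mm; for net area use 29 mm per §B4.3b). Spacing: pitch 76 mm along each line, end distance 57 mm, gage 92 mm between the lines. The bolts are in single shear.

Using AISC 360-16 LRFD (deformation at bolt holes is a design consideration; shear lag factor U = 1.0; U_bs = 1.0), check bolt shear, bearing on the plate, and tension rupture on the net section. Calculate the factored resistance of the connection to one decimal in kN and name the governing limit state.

Bolt shear: A_b = π(24)²/4 = 452.39 mm². φR_n = 0.75 × 372 × 452.39 × 10 × 1 = 1262.2 kN.
Bearing (10 mm plate, F_u = 450 MPa): end bolts L_c = 57 − 27/2 = 43.5, R_n = min(1.2×43.5×10×450, 2.4×24×10×450) = 234.9 kN/bolt; interior L_c = 76 − 27 = 49, R_n = 259.2 kN/bolt. φR_n = 0.75 × (2×234.9 + 8×259.2) = 1907.6 kN.
Tension rupture (net): A_n = (199 − 2×29)×10 = 1410 mm² (U = 1.0, A_e = A_n). φR_n = 0.75 × 450 × 1410 = 475.9 kN.
Governing: min(1262.2, 1907.6, 475.9) = 475.9 kN → net-section rupture.

475.9 kN (net-section rupture governs)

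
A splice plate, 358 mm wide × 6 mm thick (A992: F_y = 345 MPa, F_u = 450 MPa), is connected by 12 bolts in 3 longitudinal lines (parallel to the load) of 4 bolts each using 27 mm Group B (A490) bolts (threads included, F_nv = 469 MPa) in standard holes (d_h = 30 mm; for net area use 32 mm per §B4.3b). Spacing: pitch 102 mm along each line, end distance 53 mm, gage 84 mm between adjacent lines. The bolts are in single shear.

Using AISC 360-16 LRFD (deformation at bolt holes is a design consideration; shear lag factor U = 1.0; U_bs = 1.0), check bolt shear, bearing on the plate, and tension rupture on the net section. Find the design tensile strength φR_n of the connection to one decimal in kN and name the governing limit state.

530.6 kN (net-section rupture governs)

Bolt shear: A_b = π(27)²/4 = 572.56 mm². φR_n = 0.75 × 469 × 572.56 × 12 × 1 = 2416.8 kN.
Bearing (6 mm plate, F_u = 450 MPa): end bolts L_c = 53 − 30/2 = 38, R_n = min(1.2×38×6×450, 2.4×27×6×450) = 123.12 kN/bolt; interior L_c = 102 − 30 = 72, R_n = 174.96 kN/bolt. φR_n = 0.75 × (3×123.12 + 9×174.96) = 1458.0 kN.
Tension rupture (net): A_n = (358 − 3×32)×6 = 1572 mm² (U = 1.0, A_e = A_n). φR_n = 0.75 × 450 × 1572 = 530.6 kN.
Governing: min(2416.8, 1458.0, 530.6) = 530.6 kN → net-section rupture.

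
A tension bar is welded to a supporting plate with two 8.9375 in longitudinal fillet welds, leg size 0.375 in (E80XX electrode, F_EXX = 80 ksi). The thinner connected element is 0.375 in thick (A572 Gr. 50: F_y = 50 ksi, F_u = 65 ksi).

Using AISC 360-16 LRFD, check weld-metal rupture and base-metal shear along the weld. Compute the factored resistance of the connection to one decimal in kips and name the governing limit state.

Weld metal: throat = 0.707×0.375 = 0.26513 in, L = 2×8.9375 = 17.875 in. φR_n = 0.75 × 0.6 × 80 × 0.26513 × 17.875 = 170.6 kips.
Base metal shear (0.375 in plate): yield φR_n = 1.0×0.6×50×0.375×17.875 = 201.1 kips; rupture φR_n = 0.75×0.6×65×0.375×17.875 = 196.1 kips; take 196.1 kips (rupture).
Governing: min(170.6, 196.1) = 170.6 kips → weld metal.

170.6 kips (weld metal governs)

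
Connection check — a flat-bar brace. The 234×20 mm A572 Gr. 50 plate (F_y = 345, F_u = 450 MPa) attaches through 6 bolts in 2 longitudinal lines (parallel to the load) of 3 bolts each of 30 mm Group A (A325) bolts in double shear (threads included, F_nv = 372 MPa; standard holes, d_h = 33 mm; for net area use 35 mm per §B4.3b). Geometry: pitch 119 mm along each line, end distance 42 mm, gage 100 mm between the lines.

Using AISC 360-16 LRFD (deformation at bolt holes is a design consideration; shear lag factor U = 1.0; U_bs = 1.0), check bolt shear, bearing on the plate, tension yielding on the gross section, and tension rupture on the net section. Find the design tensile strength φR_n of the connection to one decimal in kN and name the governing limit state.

1107.0 kN (net-section rupture governs)

Bolt shear: A_b = π(30)²/4 = 706.86 mm². φR_n = 0.75 × 372 × 706.86 × 6 × 2 = 2366.6 kN.
Bearing (20 mm plate, F_u = 450 MPa): end bolts L_c = 42 − 33/2 = 25.5, R_n = min(1.2×25.5×20×450, 2.4×30×20×450) = 275.4 kN/bolt; interior L_c = 119 − 33 = 86, R_n = 648 kN/bolt. φR_n = 0.75 × (2×275.4 + 4×648) = 2357.1 kN.
Tension yield (gross): A_g = 234×20 = 4680 mm². φR_n = 0.90 × 345 × 4680 = 1453.1 kN.
Tension rupture (net): A_n = (234 − 2×35)×20 = 3280 mm² (U = 1.0, A_e = A_n). φR_n = 0.75 × 450 × 3280 = 1107.0 kN.
Governing: min(2366.6, 2357.1, 1453.1, 1107.0) = 1107.0 kN → net-section rupture.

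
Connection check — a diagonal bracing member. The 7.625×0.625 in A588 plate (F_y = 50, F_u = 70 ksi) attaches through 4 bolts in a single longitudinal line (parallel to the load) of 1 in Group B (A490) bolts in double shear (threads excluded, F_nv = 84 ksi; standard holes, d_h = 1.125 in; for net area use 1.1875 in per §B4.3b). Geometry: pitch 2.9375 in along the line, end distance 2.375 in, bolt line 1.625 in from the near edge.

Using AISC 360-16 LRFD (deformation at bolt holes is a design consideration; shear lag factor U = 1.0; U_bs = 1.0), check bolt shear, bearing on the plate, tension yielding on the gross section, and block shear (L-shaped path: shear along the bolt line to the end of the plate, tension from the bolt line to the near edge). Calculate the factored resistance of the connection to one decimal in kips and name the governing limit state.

Bolt shear: A_b = π(1)²/4 = 0.7854 in². φR_n = 0.75 × 84 × 0.7854 × 4 × 2 = 395.8 kips.
Bearing (0.625 in plate, F_u = 70 ksi): end bolts L_c = 2.375 − 1.125/2 = 1.8125, R_n = min(1.2×1.8125×0.625×70, 2.4×1×0.625×70) = 95.156 kips/bolt; interior L_c = 2.9375 − 1.125 = 1.8125, R_n = 95.156 kips/bolt. φR_n = 0.75 × (1×95.156 + 3×95.156) = 285.5 kips.
Tension yield (gross): A_g = 7.625×0.625 = 4.7656 in². φR_n = 0.90 × 50 × 4.7656 = 214.5 kips.
Block shear: shear path 1×[2.375+3×2.9375] = 1×11.1875 in, A_gv = 6.9922, A_nv = 1×(11.1875 − 3.5×1.1875)×0.625 = 4.3945 in²; tension to near edge: (1.625 − 0.5×1.1875)×0.625 = 0.64453 in². R_n = min(0.6×70×4.3945, 0.6×50×6.9922) + 1.0×70×0.64453 = min(184.57, 209.77) + 45.117 = 229.69 kips. φR_n = 0.75 × 229.69 = 172.3 kips.
Governing: min(395.8, 285.5, 214.5, 172.3) = 172.3 kips → block shear.

172.3 kips (block shear governs)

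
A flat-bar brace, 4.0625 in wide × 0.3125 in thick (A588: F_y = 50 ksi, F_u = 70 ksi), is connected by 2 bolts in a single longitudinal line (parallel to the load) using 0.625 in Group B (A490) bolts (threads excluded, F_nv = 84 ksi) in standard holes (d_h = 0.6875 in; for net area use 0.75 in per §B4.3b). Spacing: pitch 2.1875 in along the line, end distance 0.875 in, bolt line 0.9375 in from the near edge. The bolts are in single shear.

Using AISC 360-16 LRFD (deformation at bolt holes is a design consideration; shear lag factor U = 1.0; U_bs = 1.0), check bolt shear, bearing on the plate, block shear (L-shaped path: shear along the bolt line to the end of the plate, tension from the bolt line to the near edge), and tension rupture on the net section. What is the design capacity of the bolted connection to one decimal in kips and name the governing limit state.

Bolt shear: A_b = π(0.625)²/4 = 0.3068 in². φR_n = 0.75 × 84 × 0.3068 × 2 × 1 = 38.7 kips.
Bearing (0.3125 in plate, F_u = 70 ksi): end bolts L_c = 0.875 − 0.6875/2 = 0.53125, R_n = min(1.2×0.53125×0.3125×70, 2.4×0.625×0.3125×70) = 13.945 kips/bolt; interior L_c = 2.1875 − 0.6875 = 1.5, R_n = 32.813 kips/bolt. φR_n = 0.75 × (1×13.945 + 1×32.813) = 35.1 kips.
Block shear: shear path 1×[0.875+1×2.1875] = 1×3.0625 in, A_gv = 0.95703, A_nv = 1×(3.0625 − 1.5×0.75)×0.3125 = 0.60547 in²; tension to near edge: (0.9375 − 0.5×0.75)×0.3125 = 0.17578 in². R_n = min(0.6×70×0.60547, 0.6×50×0.95703) + 1.0×70×0.17578 = min(25.43, 28.711) + 12.305 = 37.735 kips. φR_n = 0.75 × 37.735 = 28.3 kips.
Tension rupture (net): A_n = (4.0625 − 1×0.75)×0.3125 = 1.0352 in² (U = 1.0, A_e = A_n). φR_n = 0.75 × 70 × 1.0352 = 54.3 kips.
Governing: min(38.7, 35.1, 28.3, 54.3) = 28.3 kips → block shear.

28.3 kips (block shear governs)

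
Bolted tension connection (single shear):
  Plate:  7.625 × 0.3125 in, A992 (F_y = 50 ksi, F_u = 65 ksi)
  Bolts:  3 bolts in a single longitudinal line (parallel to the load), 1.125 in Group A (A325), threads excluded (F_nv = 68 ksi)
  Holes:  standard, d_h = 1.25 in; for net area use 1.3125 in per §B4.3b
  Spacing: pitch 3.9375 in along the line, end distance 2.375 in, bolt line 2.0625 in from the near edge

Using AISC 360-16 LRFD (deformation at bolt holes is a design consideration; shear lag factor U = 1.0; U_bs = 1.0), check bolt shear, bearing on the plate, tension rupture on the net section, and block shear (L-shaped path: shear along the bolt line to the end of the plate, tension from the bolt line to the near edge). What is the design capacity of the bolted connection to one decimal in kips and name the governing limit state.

85.1 kips (block shear governs)

Bolt shear: A_b = π(1.125)²/4 = 0.99402 in². φR_n = 0.75 × 68 × 0.99402 × 3 × 1 = 152.1 kips.
Bearing (0.3125 in plate, F_u = 65 ksi): end bolts L_c = 2.375 − 1.25/2 = 1.75, R_n = min(1.2×1.75×0.3125×65, 2.4×1.125×0.3125×65) = 42.656 kips/bolt; interior L_c = 3.9375 − 1.25 = 2.6875, R_n = 54.844 kips/bolt. φR_n = 0.75 × (1×42.656 + 2×54.844) = 114.3 kips.
Tension rupture (net): A_n = (7.625 − 1×1.3125)×0.3125 = 1.9727 in² (U = 1.0, A_e = A_n). φR_n = 0.75 × 65 × 1.9727 = 96.2 kips.
Block shear: shear path 1×[2.375+2×3.9375] = 1×10.25 in, A_gv = 3.2031, A_nv = 1×(10.25 − 2.5×1.3125)×0.3125 = 2.1777 in²; tension to near edge: (2.0625 − 0.5×1.3125)×0.3125 = 0.43945 in². R_n = min(0.6×65×2.1777, 0.6×50×3.2031) + 1.0×65×0.43945 = min(84.93, 96.093) + 28.564 = 113.49 kips. φR_n = 0.75 × 113.49 = 85.1 kips.
Governing: min(152.1, 114.3, 96.2, 85.1) = 85.1 kips → block shear.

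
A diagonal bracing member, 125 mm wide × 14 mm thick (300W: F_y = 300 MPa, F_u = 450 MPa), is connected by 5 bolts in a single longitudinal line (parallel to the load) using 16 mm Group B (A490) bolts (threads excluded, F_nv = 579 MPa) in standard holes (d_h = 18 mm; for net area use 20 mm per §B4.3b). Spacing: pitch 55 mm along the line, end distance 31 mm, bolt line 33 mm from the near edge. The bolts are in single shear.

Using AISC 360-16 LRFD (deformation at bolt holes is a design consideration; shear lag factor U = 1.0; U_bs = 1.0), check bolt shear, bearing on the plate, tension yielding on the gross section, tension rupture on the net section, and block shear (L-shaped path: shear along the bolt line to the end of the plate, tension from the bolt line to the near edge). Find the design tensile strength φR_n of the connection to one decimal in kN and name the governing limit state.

Bolt shear: A_b = π(16)²/4 = 201.06 mm². φR_n = 0.75 × 579 × 201.06 × 5 × 1 = 436.6 kN.
Bearing (14 mm plate, F_u = 450 MPa): end bolts L_c = 31 − 18/2 = 22, R_n = min(1.2×22×14×450, 2.4×16×14×450) = 166.32 kN/bolt; interior L_c = 55 − 18 = 37, R_n = 241.92 kN/bolt. φR_n = 0.75 × (1×166.32 + 4×241.92) = 850.5 kN.
Tension yield (gross): A_g = 125×14 = 1750 mm². φR_n = 0.90 × 300 × 1750 = 472.5 kN.
Tension rupture (net): A_n = (125 − 1×20)×14 = 1470 mm² (U = 1.0, A_e = A_n). φR_n = 0.75 × 450 × 1470 = 496.1 kN.
Block shear: shear path 1×[31+4×55] = 1×251 mm, A_gv = 3514, A_nv = 1×(251 − 4.5×20)×14 = 2254 mm²; tension to near edge: (33 − 0.5×20)×14 = 322 mm². R_n = min(0.6×450×2254, 0.6×300×3514) + 1.0×450×322 = min(608.58, 632.52) + 144.9 = 753.48 kN. φR_n = 0.75 × 753.48 = 565.1 kN.
Governing: min(436.6, 850.5, 472.5, 496.1, 565.1) = 436.6 kN → bolt shear.

436.6 kN (bolt shear governs)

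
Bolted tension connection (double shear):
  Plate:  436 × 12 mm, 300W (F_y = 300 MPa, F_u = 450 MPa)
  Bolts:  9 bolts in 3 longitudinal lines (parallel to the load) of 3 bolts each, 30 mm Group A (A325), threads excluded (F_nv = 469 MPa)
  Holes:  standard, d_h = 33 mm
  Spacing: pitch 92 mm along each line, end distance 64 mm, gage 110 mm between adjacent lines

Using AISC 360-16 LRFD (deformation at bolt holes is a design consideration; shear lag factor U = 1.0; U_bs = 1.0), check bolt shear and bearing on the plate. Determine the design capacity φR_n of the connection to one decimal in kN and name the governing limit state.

2413.0 kN (bearing governs)

Bolt shear: A_b = π(30)²/4 = 706.86 mm². φR_n = 0.75 × 469 × 706.86 × 9 × 2 = 4475.5 kN.
Bearing (12 mm plate, F_u = 450 MPa): end bolts L_c = 64 − 33/2 = 47.5, R_n = min(1.2×47.5×12×450, 2.4×30×12×450) = 307.8 kN/bolt; interior L_c = 92 − 33 = 59, R_n = 382.32 kN/bolt. φR_n = 0.75 × (3×307.8 + 6×382.32) = 2413.0 kN.
Governing: min(4475.5, 2413.0) = 2413.0 kN → bearing.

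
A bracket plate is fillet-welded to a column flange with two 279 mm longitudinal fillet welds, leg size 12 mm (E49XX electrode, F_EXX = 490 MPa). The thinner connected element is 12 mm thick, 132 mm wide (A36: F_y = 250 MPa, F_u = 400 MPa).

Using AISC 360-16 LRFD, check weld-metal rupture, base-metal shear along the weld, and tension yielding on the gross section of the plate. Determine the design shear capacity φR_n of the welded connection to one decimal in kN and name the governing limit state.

Weld metal: throat = 0.707×12 = 8.484 mm, L = 2×279 = 558 mm. φR_n = 0.75 × 0.6 × 490 × 8.484 × 558 = 1043.9 kN.
Base metal shear (12 mm plate): yield φR_n = 1.0×0.6×250×12×558 = 1004.4 kN; rupture φR_n = 0.75×0.6×400×12×558 = 1205.3 kN; take 1004.4 kN (yield).
Tension yield (gross): A_g = 132×12 = 1584 mm². φR_n = 0.90 × 250 × 1584 = 356.4 kN.
Governing: min(1043.9, 1004.4, 356.4) = 356.4 kN → gross-section yield.

356.4 kN (gross-section yield governs)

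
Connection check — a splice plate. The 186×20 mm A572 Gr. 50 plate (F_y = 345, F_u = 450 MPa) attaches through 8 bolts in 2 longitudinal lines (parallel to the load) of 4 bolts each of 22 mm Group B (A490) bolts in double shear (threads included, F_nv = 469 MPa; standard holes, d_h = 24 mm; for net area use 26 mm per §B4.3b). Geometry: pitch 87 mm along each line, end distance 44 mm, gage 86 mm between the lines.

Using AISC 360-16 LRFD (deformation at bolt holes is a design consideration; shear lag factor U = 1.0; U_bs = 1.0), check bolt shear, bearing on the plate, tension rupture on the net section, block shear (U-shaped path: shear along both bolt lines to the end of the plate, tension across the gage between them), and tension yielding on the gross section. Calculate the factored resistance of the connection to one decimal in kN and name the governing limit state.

904.5 kN (net-section rupture governs)

Bolt shear: A_b = π(22)²/4 = 380.13 mm². φR_n = 0.75 × 469 × 380.13 × 8 × 2 = 2139.4 kN.
Bearing (20 mm plate, F_u = 450 MPa): end bolts L_c = 44 − 24/2 = 32, R_n = min(1.2×32×20×450, 2.4×22×20×450) = 345.6 kN/bolt; interior L_c = 87 − 24 = 63, R_n = 475.2 kN/bolt. φR_n = 0.75 × (2×345.6 + 6×475.2) = 2656.8 kN.
Tension rupture (net): A_n = (186 − 2×26)×20 = 2680 mm² (U = 1.0, A_e = A_n). φR_n = 0.75 × 450 × 2680 = 904.5 kN.
Block shear: shear path 2×[44+3×87] = 2×305 mm, A_gv = 12200, A_nv = 2×(305 − 3.5×26)×20 = 8560 mm²; tension across gage: (86 − 1×26)×20 = 1200 mm². R_n = min(0.6×450×8560, 0.6×345×12200) + 1.0×450×1200 = min(2311.2, 2525.4) + 540 = 2851.2 kN. φR_n = 0.75 × 2851.2 = 2138.4 kN.
Tension yield (gross): A_g = 186×20 = 3720 mm². φR_n = 0.90 × 345 × 3720 = 1155.1 kN.
Governing: min(2139.4, 2656.8, 904.5, 2138.4, 1155.1) = 904.5 kN → net-section rupture.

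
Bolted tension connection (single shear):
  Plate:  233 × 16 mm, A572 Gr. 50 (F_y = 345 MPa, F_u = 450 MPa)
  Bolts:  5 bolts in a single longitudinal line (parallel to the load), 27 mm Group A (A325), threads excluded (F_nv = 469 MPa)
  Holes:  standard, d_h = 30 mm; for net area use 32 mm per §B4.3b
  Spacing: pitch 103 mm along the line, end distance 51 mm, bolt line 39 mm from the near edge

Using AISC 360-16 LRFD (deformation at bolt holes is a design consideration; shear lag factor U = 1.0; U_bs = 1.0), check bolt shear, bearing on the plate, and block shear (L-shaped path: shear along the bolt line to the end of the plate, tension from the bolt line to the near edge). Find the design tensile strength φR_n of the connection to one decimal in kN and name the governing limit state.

1007.0 kN (bolt shear governs)

Bolt shear: A_b = π(27)²/4 = 572.56 mm². φR_n = 0.75 × 469 × 572.56 × 5 × 1 = 1007.0 kN.
Bearing (16 mm plate, F_u = 450 MPa): end bolts L_c = 51 − 30/2 = 36, R_n = min(1.2×36×16×450, 2.4×27×16×450) = 311.04 kN/bolt; interior L_c = 103 − 30 = 73, R_n = 466.56 kN/bolt. φR_n = 0.75 × (1×311.04 + 4×466.56) = 1633.0 kN.
Block shear: shear path 1×[51+4×103] = 1×463 mm, A_gv = 7408, A_nv = 1×(463 − 4.5×32)×16 = 5104 mm²; tension to near edge: (39 − 0.5×32)×16 = 368 mm². R_n = min(0.6×450×5104, 0.6×345×7408) + 1.0×450×368 = min(1378.1, 1533.5) + 165.6 = 1543.7 kN. φR_n = 0.75 × 1543.7 = 1157.8 kN.
Governing: min(1007.0, 1633.0, 1157.8) = 1007.0 kN → bolt shear.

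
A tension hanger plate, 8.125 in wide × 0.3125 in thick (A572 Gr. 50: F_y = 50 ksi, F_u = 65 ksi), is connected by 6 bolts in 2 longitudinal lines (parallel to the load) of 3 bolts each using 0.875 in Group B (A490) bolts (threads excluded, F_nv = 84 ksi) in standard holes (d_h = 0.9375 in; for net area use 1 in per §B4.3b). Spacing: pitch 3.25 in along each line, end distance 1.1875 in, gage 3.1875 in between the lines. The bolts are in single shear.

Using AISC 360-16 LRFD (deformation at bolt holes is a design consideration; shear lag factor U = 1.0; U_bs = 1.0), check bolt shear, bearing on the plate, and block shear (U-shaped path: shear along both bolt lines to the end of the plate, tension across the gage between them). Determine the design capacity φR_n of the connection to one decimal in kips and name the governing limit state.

128.2 kips (block shear governs)

Bolt shear: A_b = π(0.875)²/4 = 0.60132 in². φR_n = 0.75 × 84 × 0.60132 × 6 × 1 = 227.3 kips.
Bearing (0.3125 in plate, F_u = 65 ksi): end bolts L_c = 1.1875 − 0.9375/2 = 0.71875, R_n = min(1.2×0.71875×0.3125×65, 2.4×0.875×0.3125×65) = 17.52 kips/bolt; interior L_c = 3.25 − 0.9375 = 2.3125, R_n = 42.656 kips/bolt. φR_n = 0.75 × (2×17.52 + 4×42.656) = 154.2 kips.
Block shear: shear path 2×[1.1875+2×3.25] = 2×7.6875 in, A_gv = 4.8047, A_nv = 2×(7.6875 − 2.5×1)×0.3125 = 3.2422 in²; tension across gage: (3.1875 − 1×1)×0.3125 = 0.68359 in². R_n = min(0.6×65×3.2422, 0.6×50×4.8047) + 1.0×65×0.68359 = min(126.45, 144.14) + 44.433 = 170.88 kips. φR_n = 0.75 × 170.88 = 128.2 kips.
Governing: min(227.3, 154.2, 128.2) = 128.2 kips → block shear.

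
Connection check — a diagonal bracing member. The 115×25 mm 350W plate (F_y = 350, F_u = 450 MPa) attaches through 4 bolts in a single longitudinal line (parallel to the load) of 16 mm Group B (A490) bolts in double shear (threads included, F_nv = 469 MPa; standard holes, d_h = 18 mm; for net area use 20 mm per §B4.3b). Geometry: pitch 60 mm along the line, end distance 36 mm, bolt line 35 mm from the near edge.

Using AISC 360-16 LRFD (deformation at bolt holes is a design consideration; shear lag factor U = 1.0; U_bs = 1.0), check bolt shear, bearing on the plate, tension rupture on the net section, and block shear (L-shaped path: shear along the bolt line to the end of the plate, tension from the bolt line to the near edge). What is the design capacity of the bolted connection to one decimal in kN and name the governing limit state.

Bolt shear: A_b = π(16)²/4 = 201.06 mm². φR_n = 0.75 × 469 × 201.06 × 4 × 2 = 565.8 kN.
Bearing (25 mm plate, F_u = 450 MPa): end bolts L_c = 36 − 18/2 = 27, R_n = min(1.2×27×25×450, 2.4×16×25×450) = 364.5 kN/bolt; interior L_c = 60 − 18 = 42, R_n = 432 kN/bolt. φR_n = 0.75 × (1×364.5 + 3×432) = 1245.4 kN.
Tension rupture (net): A_n = (115 − 1×20)×25 = 2375 mm² (U = 1.0, A_e = A_n). φR_n = 0.75 × 450 × 2375 = 801.6 kN.
Block shear: shear path 1×[36+3×60] = 1×216 mm, A_gv = 5400, A_nv = 1×(216 − 3.5×20)×25 = 3650 mm²; tension to near edge: (35 − 0.5×20)×25 = 625 mm². R_n = min(0.6×450×3650, 0.6×350×5400) + 1.0×450×625 = min(985.5, 1134) + 281.25 = 1266.8 kN. φR_n = 0.75 × 1266.8 = 950.1 kN.
Governing: min(565.8, 1245.4, 801.6, 950.1) = 565.8 kN → bolt shear.

565.8 kN (bolt shear governs)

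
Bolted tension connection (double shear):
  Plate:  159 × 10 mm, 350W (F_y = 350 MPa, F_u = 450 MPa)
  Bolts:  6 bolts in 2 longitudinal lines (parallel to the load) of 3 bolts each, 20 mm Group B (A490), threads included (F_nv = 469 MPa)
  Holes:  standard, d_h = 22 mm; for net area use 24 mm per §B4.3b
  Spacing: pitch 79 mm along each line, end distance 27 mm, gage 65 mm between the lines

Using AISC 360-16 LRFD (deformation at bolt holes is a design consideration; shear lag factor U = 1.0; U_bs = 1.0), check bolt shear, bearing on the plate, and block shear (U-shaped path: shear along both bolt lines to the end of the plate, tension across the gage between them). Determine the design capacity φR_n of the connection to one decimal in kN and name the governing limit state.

644.6 kN (block shear governs)

Bolt shear: A_b = π(20)²/4 = 314.16 mm². φR_n = 0.75 × 469 × 314.16 × 6 × 2 = 1326.1 kN.
Bearing (10 mm plate, F_u = 450 MPa): end bolts L_c = 27 − 22/2 = 16, R_n = min(1.2×16×10×450, 2.4×20×10×450) = 86.4 kN/bolt; interior L_c = 79 − 22 = 57, R_n = 216 kN/bolt. φR_n = 0.75 × (2×86.4 + 4×216) = 777.6 kN.
Block shear: shear path 2×[27+2×79] = 2×185 mm, A_gv = 3700, A_nv = 2×(185 − 2.5×24)×10 = 2500 mm²; tension across gage: (65 − 1×24)×10 = 410 mm². R_n = min(0.6×450×2500, 0.6×350×3700) + 1.0×450×410 = min(675, 777) + 184.5 = 859.5 kN. φR_n = 0.75 × 859.5 = 644.6 kN.
Governing: min(1326.1, 777.6, 644.6) = 644.6 kN → block shear.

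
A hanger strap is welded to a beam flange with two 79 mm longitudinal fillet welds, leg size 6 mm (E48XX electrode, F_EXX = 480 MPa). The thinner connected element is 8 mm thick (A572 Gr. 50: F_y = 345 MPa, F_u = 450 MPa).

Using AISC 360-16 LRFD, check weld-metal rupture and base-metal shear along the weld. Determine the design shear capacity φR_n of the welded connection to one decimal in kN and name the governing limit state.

Weld metal: throat = 0.707×6 = 4.242 mm, L = 2×79 = 158 mm. φR_n = 0.75 × 0.6 × 480 × 4.242 × 158 = 144.8 kN.
Base metal shear (8 mm plate): yield φR_n = 1.0×0.6×345×8×158 = 261.6 kN; rupture φR_n = 0.75×0.6×450×8×158 = 256.0 kN; take 256.0 kN (rupture).
Governing: min(144.8, 256.0) = 144.8 kN → weld metal.

144.8 kN (weld metal governs)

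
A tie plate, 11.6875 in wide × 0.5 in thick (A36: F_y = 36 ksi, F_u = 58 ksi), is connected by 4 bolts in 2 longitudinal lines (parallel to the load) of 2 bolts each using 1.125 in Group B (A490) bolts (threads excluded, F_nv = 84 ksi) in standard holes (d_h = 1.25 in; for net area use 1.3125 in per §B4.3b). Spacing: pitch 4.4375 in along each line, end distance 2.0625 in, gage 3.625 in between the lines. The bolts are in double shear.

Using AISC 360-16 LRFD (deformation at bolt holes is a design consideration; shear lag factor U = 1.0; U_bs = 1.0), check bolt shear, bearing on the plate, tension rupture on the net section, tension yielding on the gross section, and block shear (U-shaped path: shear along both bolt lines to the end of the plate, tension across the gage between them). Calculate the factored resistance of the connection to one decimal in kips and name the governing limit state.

Bolt shear: A_b = π(1.125)²/4 = 0.99402 in². φR_n = 0.75 × 84 × 0.99402 × 4 × 2 = 501.0 kips.
Bearing (0.5 in plate, F_u = 58 ksi): end bolts L_c = 2.0625 − 1.25/2 = 1.4375, R_n = min(1.2×1.4375×0.5×58, 2.4×1.125×0.5×58) = 50.025 kips/bolt; interior L_c = 4.4375 − 1.25 = 3.1875, R_n = 78.3 kips/bolt. φR_n = 0.75 × (2×50.025 + 2×78.3) = 192.5 kips.
Tension rupture (net): A_n = (11.6875 − 2×1.3125)×0.5 = 4.5313 in² (U = 1.0, A_e = A_n). φR_n = 0.75 × 58 × 4.5313 = 197.1 kips.
Tension yield (gross): A_g = 11.6875×0.5 = 5.8438 in². φR_n = 0.90 × 36 × 5.8438 = 189.3 kips.
Block shear: shear path 2×[2.0625+1×4.4375] = 2×6.5 in, A_gv = 6.5, A_nv = 2×(6.5 − 1.5×1.3125)×0.5 = 4.5313 in²; tension across gage: (3.625 − 1×1.3125)×0.5 = 1.1563 in². R_n = min(0.6×58×4.5313, 0.6×36×6.5) + 1.0×58×1.1563 = min(157.69, 140.4) + 67.065 = 207.47 kips. φR_n = 0.75 × 207.47 = 155.6 kips.
Governing: min(501.0, 192.5, 197.1, 189.3, 155.6) = 155.6 kips → block shear.

155.6 kips (block shear governs)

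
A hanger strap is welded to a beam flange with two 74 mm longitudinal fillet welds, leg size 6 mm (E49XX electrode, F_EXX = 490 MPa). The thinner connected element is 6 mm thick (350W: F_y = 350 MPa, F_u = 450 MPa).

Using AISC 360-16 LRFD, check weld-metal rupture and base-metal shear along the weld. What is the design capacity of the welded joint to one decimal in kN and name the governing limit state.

Weld metal: throat = 0.707×6 = 4.242 mm, L = 2×74 = 148 mm. φR_n = 0.75 × 0.6 × 490 × 4.242 × 148 = 138.4 kN.
Base metal shear (6 mm plate): yield φR_n = 1.0×0.6×350×6×148 = 186.5 kN; rupture φR_n = 0.75×0.6×450×6×148 = 179.8 kN; take 179.8 kN (rupture).
Governing: min(138.4, 179.8) = 138.4 kN → weld metal.

138.4 kN (weld metal governs)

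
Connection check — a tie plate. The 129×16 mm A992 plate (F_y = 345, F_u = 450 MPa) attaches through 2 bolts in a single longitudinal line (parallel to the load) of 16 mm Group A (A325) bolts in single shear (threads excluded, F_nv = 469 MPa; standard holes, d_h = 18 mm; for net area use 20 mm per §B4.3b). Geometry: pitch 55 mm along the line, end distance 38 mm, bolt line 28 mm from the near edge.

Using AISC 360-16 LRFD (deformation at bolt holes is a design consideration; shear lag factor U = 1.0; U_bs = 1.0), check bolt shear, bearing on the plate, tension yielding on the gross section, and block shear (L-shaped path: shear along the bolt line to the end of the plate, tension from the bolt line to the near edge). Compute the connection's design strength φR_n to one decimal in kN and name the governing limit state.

Bolt shear: A_b = π(16)²/4 = 201.06 mm². φR_n = 0.75 × 469 × 201.06 × 2 × 1 = 141.4 kN.
Bearing (16 mm plate, F_u = 450 MPa): end bolts L_c = 38 − 18/2 = 29, R_n = min(1.2×29×16×450, 2.4×16×16×450) = 250.56 kN/bolt; interior L_c = 55 − 18 = 37, R_n = 276.48 kN/bolt. φR_n = 0.75 × (1×250.56 + 1×276.48) = 395.3 kN.
Tension yield (gross): A_g = 129×16 = 2064 mm². φR_n = 0.90 × 345 × 2064 = 640.9 kN.
Block shear: shear path 1×[38+1×55] = 1×93 mm, A_gv = 1488, A_nv = 1×(93 − 1.5×20)×16 = 1008 mm²; tension to near edge: (28 − 0.5×20)×16 = 288 mm². R_n = min(0.6×450×1008, 0.6×345×1488) + 1.0×450×288 = min(272.16, 308.02) + 129.6 = 401.76 kN. φR_n = 0.75 × 401.76 = 301.3 kN.
Governing: min(141.4, 395.3, 640.9, 301.3) = 141.4 kN → bolt shear.

141.4 kN (bolt shear governs)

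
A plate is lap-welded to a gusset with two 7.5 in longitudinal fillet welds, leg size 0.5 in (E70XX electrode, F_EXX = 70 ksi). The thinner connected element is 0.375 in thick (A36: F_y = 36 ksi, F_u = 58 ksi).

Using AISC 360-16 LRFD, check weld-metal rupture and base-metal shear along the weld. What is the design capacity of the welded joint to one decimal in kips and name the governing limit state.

Weld metal: throat = 0.707×0.5 = 0.3535 in, L = 2×7.5 = 15 in. φR_n = 0.75 × 0.6 × 70 × 0.3535 × 15 = 167.0 kips.
Base metal shear (0.375 in plate): yield φR_n = 1.0×0.6×36×0.375×15 = 121.5 kips; rupture φR_n = 0.75×0.6×58×0.375×15 = 146.8 kips; take 121.5 kips (yield).
Governing: min(167.0, 121.5) = 121.5 kips → base-metal shear.

121.5 kips (base-metal shear governs)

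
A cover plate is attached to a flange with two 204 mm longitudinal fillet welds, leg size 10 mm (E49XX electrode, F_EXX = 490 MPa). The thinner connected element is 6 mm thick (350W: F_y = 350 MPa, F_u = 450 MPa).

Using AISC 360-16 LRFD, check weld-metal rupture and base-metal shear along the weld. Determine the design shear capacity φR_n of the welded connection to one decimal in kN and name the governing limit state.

Weld metal: throat = 0.707×10 = 7.07 mm, L = 2×204 = 408 mm. φR_n = 0.75 × 0.6 × 490 × 7.07 × 408 = 636.0 kN.
Base metal shear (6 mm plate): yield φR_n = 1.0×0.6×350×6×408 = 514.1 kN; rupture φR_n = 0.75×0.6×450×6×408 = 495.7 kN; take 495.7 kN (rupture).
Governing: min(636.0, 495.7) = 495.7 kN → base-metal shear.

495.7 kN (base-metal shear governs)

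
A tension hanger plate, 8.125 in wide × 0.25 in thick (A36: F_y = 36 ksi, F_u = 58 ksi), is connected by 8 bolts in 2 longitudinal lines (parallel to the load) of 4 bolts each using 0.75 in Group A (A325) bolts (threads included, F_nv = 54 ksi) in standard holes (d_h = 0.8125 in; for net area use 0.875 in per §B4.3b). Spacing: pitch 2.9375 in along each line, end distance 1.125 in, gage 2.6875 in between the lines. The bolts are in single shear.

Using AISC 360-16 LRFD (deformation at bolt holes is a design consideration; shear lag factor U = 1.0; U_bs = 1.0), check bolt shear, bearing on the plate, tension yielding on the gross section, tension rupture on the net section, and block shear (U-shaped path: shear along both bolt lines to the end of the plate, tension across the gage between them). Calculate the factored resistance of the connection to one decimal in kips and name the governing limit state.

65.8 kips (gross-section yield governs)

Bolt shear: A_b = π(0.75)²/4 = 0.44179 in². φR_n = 0.75 × 54 × 0.44179 × 8 × 1 = 143.1 kips.
Bearing (0.25 in plate, F_u = 58 ksi): end bolts L_c = 1.125 − 0.8125/2 = 0.71875, R_n = min(1.2×0.71875×0.25×58, 2.4×0.75×0.25×58) = 12.506 kips/bolt; interior L_c = 2.9375 − 0.8125 = 2.125, R_n = 26.1 kips/bolt. φR_n = 0.75 × (2×12.506 + 6×26.1) = 136.2 kips.
Tension yield (gross): A_g = 8.125×0.25 = 2.0313 in². φR_n = 0.90 × 36 × 2.0313 = 65.8 kips.
Tension rupture (net): A_n = (8.125 − 2×0.875)×0.25 = 1.5938 in² (U = 1.0, A_e = A_n). φR_n = 0.75 × 58 × 1.5938 = 69.3 kips.
Block shear: shear path 2×[1.125+3×2.9375] = 2×9.9375 in, A_gv = 4.9688, A_nv = 2×(9.9375 − 3.5×0.875)×0.25 = 3.4375 in²; tension across gage: (2.6875 − 1×0.875)×0.25 = 0.45313 in². R_n = min(0.6×58×3.4375, 0.6×36×4.9688) + 1.0×58×0.45313 = min(119.63, 107.33) + 26.282 = 133.61 kips. φR_n = 0.75 × 133.61 = 100.2 kips.
Governing: min(143.1, 136.2, 65.8, 69.3, 100.2) = 65.8 kips → gross-section yield.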